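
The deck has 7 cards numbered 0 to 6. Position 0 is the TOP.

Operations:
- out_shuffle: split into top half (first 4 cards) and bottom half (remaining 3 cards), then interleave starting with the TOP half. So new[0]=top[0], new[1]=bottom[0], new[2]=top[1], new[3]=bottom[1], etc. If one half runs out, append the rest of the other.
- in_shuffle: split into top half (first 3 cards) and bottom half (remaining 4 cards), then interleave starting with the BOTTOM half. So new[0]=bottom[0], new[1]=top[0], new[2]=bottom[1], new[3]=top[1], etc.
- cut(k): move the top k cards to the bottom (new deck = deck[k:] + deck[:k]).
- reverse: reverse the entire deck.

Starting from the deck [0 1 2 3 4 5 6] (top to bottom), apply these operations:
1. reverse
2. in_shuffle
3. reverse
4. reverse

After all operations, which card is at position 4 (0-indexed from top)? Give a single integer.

Answer: 1

Derivation:
After op 1 (reverse): [6 5 4 3 2 1 0]
After op 2 (in_shuffle): [3 6 2 5 1 4 0]
After op 3 (reverse): [0 4 1 5 2 6 3]
After op 4 (reverse): [3 6 2 5 1 4 0]
Position 4: card 1.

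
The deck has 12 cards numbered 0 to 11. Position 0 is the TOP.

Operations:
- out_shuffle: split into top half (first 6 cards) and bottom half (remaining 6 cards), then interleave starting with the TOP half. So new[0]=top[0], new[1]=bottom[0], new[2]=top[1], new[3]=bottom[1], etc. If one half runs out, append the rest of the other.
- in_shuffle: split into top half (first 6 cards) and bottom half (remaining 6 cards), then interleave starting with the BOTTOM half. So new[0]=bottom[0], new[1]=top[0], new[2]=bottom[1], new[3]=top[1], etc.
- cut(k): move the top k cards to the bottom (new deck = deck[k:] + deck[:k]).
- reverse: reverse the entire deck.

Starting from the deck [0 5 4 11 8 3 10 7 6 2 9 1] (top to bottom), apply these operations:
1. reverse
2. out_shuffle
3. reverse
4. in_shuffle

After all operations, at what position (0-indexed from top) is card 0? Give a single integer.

After op 1 (reverse): [1 9 2 6 7 10 3 8 11 4 5 0]
After op 2 (out_shuffle): [1 3 9 8 2 11 6 4 7 5 10 0]
After op 3 (reverse): [0 10 5 7 4 6 11 2 8 9 3 1]
After op 4 (in_shuffle): [11 0 2 10 8 5 9 7 3 4 1 6]
Card 0 is at position 1.

Answer: 1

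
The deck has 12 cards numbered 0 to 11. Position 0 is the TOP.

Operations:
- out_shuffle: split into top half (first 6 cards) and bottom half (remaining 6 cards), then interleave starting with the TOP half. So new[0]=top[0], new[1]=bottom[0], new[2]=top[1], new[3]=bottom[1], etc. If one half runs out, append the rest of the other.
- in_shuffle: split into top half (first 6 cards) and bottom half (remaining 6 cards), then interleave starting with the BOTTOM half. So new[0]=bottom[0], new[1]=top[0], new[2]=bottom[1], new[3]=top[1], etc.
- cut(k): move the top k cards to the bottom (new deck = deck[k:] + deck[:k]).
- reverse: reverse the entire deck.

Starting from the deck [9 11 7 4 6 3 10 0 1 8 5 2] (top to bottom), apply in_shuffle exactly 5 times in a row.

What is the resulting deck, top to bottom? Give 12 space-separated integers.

After op 1 (in_shuffle): [10 9 0 11 1 7 8 4 5 6 2 3]
After op 2 (in_shuffle): [8 10 4 9 5 0 6 11 2 1 3 7]
After op 3 (in_shuffle): [6 8 11 10 2 4 1 9 3 5 7 0]
After op 4 (in_shuffle): [1 6 9 8 3 11 5 10 7 2 0 4]
After op 5 (in_shuffle): [5 1 10 6 7 9 2 8 0 3 4 11]

Answer: 5 1 10 6 7 9 2 8 0 3 4 11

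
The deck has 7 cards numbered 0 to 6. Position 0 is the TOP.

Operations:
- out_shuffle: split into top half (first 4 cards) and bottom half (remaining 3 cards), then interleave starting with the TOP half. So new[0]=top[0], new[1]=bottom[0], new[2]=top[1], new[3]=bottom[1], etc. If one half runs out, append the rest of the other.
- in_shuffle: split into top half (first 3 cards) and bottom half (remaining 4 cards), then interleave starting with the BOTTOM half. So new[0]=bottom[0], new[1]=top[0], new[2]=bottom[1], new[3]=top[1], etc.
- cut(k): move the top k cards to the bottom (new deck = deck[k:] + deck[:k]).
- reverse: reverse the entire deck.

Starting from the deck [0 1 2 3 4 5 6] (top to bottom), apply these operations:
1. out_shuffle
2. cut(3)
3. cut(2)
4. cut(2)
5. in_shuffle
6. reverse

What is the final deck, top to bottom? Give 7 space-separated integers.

Answer: 3 1 6 4 2 0 5

Derivation:
After op 1 (out_shuffle): [0 4 1 5 2 6 3]
After op 2 (cut(3)): [5 2 6 3 0 4 1]
After op 3 (cut(2)): [6 3 0 4 1 5 2]
After op 4 (cut(2)): [0 4 1 5 2 6 3]
After op 5 (in_shuffle): [5 0 2 4 6 1 3]
After op 6 (reverse): [3 1 6 4 2 0 5]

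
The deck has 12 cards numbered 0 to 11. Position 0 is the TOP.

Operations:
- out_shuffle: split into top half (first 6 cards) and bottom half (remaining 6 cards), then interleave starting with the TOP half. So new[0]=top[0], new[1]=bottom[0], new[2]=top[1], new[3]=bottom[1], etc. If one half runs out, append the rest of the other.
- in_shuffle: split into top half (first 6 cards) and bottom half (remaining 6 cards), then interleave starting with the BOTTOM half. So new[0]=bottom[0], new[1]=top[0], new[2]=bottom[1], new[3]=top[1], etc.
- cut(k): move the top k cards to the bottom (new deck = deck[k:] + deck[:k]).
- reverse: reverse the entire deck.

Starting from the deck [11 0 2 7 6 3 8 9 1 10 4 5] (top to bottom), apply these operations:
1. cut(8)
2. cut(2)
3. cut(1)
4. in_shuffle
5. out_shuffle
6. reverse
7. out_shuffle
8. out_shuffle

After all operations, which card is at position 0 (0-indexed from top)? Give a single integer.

Answer: 6

Derivation:
After op 1 (cut(8)): [1 10 4 5 11 0 2 7 6 3 8 9]
After op 2 (cut(2)): [4 5 11 0 2 7 6 3 8 9 1 10]
After op 3 (cut(1)): [5 11 0 2 7 6 3 8 9 1 10 4]
After op 4 (in_shuffle): [3 5 8 11 9 0 1 2 10 7 4 6]
After op 5 (out_shuffle): [3 1 5 2 8 10 11 7 9 4 0 6]
After op 6 (reverse): [6 0 4 9 7 11 10 8 2 5 1 3]
After op 7 (out_shuffle): [6 10 0 8 4 2 9 5 7 1 11 3]
After op 8 (out_shuffle): [6 9 10 5 0 7 8 1 4 11 2 3]
Position 0: card 6.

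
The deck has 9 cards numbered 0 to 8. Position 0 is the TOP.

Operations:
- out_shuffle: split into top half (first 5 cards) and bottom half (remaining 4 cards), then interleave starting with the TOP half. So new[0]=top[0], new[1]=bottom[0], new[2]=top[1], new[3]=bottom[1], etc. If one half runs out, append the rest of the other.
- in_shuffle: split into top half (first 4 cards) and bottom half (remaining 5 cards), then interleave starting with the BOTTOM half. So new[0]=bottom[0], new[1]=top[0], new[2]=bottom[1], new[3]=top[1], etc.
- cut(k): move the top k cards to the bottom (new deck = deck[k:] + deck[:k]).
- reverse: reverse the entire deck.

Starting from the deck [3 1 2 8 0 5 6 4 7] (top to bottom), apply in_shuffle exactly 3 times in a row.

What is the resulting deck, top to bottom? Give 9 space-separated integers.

Answer: 4 6 5 0 8 2 1 3 7

Derivation:
After op 1 (in_shuffle): [0 3 5 1 6 2 4 8 7]
After op 2 (in_shuffle): [6 0 2 3 4 5 8 1 7]
After op 3 (in_shuffle): [4 6 5 0 8 2 1 3 7]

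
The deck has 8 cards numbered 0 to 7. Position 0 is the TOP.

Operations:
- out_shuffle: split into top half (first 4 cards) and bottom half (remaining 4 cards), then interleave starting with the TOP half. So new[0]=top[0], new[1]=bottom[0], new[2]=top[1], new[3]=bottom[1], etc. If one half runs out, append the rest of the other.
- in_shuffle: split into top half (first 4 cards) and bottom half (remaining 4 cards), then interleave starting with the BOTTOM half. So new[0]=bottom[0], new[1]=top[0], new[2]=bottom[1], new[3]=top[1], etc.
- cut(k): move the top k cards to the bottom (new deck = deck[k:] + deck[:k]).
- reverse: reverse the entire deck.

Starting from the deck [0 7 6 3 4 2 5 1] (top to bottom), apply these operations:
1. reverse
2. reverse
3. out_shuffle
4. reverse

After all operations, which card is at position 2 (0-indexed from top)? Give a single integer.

Answer: 5

Derivation:
After op 1 (reverse): [1 5 2 4 3 6 7 0]
After op 2 (reverse): [0 7 6 3 4 2 5 1]
After op 3 (out_shuffle): [0 4 7 2 6 5 3 1]
After op 4 (reverse): [1 3 5 6 2 7 4 0]
Position 2: card 5.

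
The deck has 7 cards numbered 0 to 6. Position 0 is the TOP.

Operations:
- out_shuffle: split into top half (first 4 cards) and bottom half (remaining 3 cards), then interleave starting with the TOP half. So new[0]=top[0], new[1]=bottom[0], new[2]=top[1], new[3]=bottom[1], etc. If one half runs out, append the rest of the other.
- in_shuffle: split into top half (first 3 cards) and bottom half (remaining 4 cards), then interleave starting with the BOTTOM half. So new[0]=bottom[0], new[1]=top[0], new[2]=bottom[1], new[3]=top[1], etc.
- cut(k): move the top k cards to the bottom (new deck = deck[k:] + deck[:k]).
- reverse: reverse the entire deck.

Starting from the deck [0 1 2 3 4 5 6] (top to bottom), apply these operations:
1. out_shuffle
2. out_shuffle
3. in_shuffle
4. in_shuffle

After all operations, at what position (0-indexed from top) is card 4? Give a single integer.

After op 1 (out_shuffle): [0 4 1 5 2 6 3]
After op 2 (out_shuffle): [0 2 4 6 1 3 5]
After op 3 (in_shuffle): [6 0 1 2 3 4 5]
After op 4 (in_shuffle): [2 6 3 0 4 1 5]
Card 4 is at position 4.

Answer: 4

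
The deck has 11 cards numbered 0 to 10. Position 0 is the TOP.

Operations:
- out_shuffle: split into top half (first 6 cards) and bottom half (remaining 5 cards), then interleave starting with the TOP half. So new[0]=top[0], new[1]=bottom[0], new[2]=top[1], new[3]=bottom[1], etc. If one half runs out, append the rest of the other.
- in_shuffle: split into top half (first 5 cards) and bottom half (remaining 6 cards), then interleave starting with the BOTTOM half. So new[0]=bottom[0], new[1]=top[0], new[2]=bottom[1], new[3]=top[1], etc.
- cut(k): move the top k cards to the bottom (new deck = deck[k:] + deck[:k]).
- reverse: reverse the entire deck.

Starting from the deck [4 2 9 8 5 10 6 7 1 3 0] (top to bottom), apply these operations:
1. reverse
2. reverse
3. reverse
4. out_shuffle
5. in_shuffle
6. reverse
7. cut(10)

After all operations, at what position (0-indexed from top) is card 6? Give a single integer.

Answer: 5

Derivation:
After op 1 (reverse): [0 3 1 7 6 10 5 8 9 2 4]
After op 2 (reverse): [4 2 9 8 5 10 6 7 1 3 0]
After op 3 (reverse): [0 3 1 7 6 10 5 8 9 2 4]
After op 4 (out_shuffle): [0 5 3 8 1 9 7 2 6 4 10]
After op 5 (in_shuffle): [9 0 7 5 2 3 6 8 4 1 10]
After op 6 (reverse): [10 1 4 8 6 3 2 5 7 0 9]
After op 7 (cut(10)): [9 10 1 4 8 6 3 2 5 7 0]
Card 6 is at position 5.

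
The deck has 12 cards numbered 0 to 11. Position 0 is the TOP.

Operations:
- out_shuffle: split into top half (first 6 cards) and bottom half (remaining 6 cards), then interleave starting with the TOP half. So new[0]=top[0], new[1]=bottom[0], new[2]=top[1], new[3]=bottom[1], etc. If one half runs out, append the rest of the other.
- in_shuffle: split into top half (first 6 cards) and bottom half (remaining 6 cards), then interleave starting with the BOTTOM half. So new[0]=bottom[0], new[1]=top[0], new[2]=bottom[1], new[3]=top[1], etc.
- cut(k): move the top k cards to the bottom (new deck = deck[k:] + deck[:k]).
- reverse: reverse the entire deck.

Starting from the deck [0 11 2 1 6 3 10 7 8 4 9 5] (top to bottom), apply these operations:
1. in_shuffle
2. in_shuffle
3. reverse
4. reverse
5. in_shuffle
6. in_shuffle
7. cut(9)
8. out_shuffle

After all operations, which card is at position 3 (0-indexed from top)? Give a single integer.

After op 1 (in_shuffle): [10 0 7 11 8 2 4 1 9 6 5 3]
After op 2 (in_shuffle): [4 10 1 0 9 7 6 11 5 8 3 2]
After op 3 (reverse): [2 3 8 5 11 6 7 9 0 1 10 4]
After op 4 (reverse): [4 10 1 0 9 7 6 11 5 8 3 2]
After op 5 (in_shuffle): [6 4 11 10 5 1 8 0 3 9 2 7]
After op 6 (in_shuffle): [8 6 0 4 3 11 9 10 2 5 7 1]
After op 7 (cut(9)): [5 7 1 8 6 0 4 3 11 9 10 2]
After op 8 (out_shuffle): [5 4 7 3 1 11 8 9 6 10 0 2]
Position 3: card 3.

Answer: 3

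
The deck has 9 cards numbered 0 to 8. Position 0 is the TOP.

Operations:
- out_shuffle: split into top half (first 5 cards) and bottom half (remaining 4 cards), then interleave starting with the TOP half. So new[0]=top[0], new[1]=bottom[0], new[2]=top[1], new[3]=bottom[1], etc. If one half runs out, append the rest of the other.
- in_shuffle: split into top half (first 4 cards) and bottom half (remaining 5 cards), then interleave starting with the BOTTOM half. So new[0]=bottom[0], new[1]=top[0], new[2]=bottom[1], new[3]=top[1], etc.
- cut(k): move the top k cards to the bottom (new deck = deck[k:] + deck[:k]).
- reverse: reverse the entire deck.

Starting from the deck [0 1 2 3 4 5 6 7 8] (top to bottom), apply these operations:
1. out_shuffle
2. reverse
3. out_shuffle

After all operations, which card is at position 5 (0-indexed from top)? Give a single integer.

After op 1 (out_shuffle): [0 5 1 6 2 7 3 8 4]
After op 2 (reverse): [4 8 3 7 2 6 1 5 0]
After op 3 (out_shuffle): [4 6 8 1 3 5 7 0 2]
Position 5: card 5.

Answer: 5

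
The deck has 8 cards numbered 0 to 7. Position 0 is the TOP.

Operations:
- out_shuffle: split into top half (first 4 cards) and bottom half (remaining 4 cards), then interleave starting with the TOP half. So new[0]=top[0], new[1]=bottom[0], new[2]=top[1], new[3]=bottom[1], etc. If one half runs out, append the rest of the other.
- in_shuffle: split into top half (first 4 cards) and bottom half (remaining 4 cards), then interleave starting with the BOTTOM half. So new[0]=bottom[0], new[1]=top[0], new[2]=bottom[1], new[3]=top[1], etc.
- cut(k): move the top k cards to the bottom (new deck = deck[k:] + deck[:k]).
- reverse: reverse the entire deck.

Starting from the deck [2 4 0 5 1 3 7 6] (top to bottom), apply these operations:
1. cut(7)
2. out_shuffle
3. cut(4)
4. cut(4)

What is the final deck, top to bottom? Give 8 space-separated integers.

Answer: 6 5 2 1 4 3 0 7

Derivation:
After op 1 (cut(7)): [6 2 4 0 5 1 3 7]
After op 2 (out_shuffle): [6 5 2 1 4 3 0 7]
After op 3 (cut(4)): [4 3 0 7 6 5 2 1]
After op 4 (cut(4)): [6 5 2 1 4 3 0 7]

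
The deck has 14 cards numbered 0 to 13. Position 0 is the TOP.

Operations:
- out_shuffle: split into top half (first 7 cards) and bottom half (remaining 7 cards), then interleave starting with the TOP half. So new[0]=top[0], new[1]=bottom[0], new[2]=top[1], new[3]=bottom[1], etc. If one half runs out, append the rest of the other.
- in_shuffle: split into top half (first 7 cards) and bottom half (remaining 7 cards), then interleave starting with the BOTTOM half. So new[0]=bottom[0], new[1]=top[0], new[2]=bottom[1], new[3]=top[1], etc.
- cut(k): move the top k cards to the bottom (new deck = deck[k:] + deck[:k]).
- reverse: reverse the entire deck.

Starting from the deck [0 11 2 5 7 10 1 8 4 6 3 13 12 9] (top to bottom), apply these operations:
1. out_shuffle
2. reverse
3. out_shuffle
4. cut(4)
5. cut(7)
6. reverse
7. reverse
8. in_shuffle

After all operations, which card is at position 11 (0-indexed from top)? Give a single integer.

Answer: 1

Derivation:
After op 1 (out_shuffle): [0 8 11 4 2 6 5 3 7 13 10 12 1 9]
After op 2 (reverse): [9 1 12 10 13 7 3 5 6 2 4 11 8 0]
After op 3 (out_shuffle): [9 5 1 6 12 2 10 4 13 11 7 8 3 0]
After op 4 (cut(4)): [12 2 10 4 13 11 7 8 3 0 9 5 1 6]
After op 5 (cut(7)): [8 3 0 9 5 1 6 12 2 10 4 13 11 7]
After op 6 (reverse): [7 11 13 4 10 2 12 6 1 5 9 0 3 8]
After op 7 (reverse): [8 3 0 9 5 1 6 12 2 10 4 13 11 7]
After op 8 (in_shuffle): [12 8 2 3 10 0 4 9 13 5 11 1 7 6]
Position 11: card 1.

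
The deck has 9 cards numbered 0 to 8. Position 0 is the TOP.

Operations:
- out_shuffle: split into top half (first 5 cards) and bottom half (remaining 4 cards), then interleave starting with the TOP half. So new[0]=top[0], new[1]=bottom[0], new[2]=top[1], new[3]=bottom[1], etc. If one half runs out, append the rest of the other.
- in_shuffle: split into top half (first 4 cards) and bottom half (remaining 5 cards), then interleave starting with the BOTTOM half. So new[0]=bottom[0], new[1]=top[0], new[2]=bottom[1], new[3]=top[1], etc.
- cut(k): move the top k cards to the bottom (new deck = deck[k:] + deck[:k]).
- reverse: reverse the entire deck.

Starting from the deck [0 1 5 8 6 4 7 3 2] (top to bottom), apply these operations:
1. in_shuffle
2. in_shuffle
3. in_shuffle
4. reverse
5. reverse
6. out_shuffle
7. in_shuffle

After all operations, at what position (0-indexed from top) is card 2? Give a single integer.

Answer: 6

Derivation:
After op 1 (in_shuffle): [6 0 4 1 7 5 3 8 2]
After op 2 (in_shuffle): [7 6 5 0 3 4 8 1 2]
After op 3 (in_shuffle): [3 7 4 6 8 5 1 0 2]
After op 4 (reverse): [2 0 1 5 8 6 4 7 3]
After op 5 (reverse): [3 7 4 6 8 5 1 0 2]
After op 6 (out_shuffle): [3 5 7 1 4 0 6 2 8]
After op 7 (in_shuffle): [4 3 0 5 6 7 2 1 8]
Card 2 is at position 6.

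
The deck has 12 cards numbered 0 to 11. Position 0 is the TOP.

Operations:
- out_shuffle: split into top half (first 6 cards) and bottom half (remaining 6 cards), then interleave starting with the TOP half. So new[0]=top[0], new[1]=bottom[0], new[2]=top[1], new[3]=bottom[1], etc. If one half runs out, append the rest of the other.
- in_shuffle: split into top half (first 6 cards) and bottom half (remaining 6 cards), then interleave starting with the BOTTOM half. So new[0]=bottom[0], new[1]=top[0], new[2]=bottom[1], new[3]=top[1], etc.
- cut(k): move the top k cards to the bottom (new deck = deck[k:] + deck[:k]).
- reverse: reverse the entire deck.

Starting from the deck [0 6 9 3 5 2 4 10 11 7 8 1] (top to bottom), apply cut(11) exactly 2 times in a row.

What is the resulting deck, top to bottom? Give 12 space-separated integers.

After op 1 (cut(11)): [1 0 6 9 3 5 2 4 10 11 7 8]
After op 2 (cut(11)): [8 1 0 6 9 3 5 2 4 10 11 7]

Answer: 8 1 0 6 9 3 5 2 4 10 11 7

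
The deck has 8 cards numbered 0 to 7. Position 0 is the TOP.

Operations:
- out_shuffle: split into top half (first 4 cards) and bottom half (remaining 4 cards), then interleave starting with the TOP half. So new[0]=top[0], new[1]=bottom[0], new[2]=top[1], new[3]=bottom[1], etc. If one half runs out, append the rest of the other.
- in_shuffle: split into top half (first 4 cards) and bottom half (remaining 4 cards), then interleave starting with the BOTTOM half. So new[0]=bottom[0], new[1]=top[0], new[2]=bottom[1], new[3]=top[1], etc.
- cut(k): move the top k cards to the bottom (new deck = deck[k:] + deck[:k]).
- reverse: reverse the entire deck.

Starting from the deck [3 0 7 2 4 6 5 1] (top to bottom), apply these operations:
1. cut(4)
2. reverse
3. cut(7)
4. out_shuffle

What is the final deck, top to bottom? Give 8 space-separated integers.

Answer: 4 3 2 1 7 5 0 6

Derivation:
After op 1 (cut(4)): [4 6 5 1 3 0 7 2]
After op 2 (reverse): [2 7 0 3 1 5 6 4]
After op 3 (cut(7)): [4 2 7 0 3 1 5 6]
After op 4 (out_shuffle): [4 3 2 1 7 5 0 6]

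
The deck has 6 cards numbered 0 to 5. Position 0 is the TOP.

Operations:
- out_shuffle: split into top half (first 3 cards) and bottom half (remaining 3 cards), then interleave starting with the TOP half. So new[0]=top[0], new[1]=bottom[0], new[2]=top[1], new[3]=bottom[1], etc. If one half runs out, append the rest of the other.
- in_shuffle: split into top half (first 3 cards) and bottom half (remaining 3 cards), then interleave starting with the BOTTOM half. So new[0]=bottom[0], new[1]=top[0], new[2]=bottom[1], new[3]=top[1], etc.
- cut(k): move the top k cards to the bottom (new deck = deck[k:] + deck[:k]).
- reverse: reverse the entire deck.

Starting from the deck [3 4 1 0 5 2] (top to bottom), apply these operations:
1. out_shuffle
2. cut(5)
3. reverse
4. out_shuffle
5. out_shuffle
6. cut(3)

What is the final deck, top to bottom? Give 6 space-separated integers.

Answer: 4 5 2 1 3 0

Derivation:
After op 1 (out_shuffle): [3 0 4 5 1 2]
After op 2 (cut(5)): [2 3 0 4 5 1]
After op 3 (reverse): [1 5 4 0 3 2]
After op 4 (out_shuffle): [1 0 5 3 4 2]
After op 5 (out_shuffle): [1 3 0 4 5 2]
After op 6 (cut(3)): [4 5 2 1 3 0]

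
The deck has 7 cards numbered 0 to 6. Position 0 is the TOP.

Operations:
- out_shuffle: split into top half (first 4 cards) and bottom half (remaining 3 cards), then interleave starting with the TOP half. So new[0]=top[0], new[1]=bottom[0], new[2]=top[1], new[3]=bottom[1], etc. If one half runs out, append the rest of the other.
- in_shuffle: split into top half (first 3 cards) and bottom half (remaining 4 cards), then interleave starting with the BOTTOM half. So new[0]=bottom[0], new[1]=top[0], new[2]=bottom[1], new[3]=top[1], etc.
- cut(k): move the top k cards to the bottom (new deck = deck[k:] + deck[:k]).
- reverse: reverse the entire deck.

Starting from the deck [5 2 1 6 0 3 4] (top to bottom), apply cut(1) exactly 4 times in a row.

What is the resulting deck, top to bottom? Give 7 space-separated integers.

Answer: 0 3 4 5 2 1 6

Derivation:
After op 1 (cut(1)): [2 1 6 0 3 4 5]
After op 2 (cut(1)): [1 6 0 3 4 5 2]
After op 3 (cut(1)): [6 0 3 4 5 2 1]
After op 4 (cut(1)): [0 3 4 5 2 1 6]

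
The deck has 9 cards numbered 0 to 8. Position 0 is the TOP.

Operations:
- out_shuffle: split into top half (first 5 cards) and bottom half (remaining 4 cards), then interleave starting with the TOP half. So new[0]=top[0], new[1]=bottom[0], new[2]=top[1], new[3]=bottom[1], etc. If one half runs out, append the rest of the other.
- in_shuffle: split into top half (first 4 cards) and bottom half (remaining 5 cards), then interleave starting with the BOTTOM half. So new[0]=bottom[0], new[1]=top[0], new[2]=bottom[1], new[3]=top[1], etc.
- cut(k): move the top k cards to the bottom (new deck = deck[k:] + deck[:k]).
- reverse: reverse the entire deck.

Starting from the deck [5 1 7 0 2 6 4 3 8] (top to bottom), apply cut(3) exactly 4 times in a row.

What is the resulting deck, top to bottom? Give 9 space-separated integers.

After op 1 (cut(3)): [0 2 6 4 3 8 5 1 7]
After op 2 (cut(3)): [4 3 8 5 1 7 0 2 6]
After op 3 (cut(3)): [5 1 7 0 2 6 4 3 8]
After op 4 (cut(3)): [0 2 6 4 3 8 5 1 7]

Answer: 0 2 6 4 3 8 5 1 7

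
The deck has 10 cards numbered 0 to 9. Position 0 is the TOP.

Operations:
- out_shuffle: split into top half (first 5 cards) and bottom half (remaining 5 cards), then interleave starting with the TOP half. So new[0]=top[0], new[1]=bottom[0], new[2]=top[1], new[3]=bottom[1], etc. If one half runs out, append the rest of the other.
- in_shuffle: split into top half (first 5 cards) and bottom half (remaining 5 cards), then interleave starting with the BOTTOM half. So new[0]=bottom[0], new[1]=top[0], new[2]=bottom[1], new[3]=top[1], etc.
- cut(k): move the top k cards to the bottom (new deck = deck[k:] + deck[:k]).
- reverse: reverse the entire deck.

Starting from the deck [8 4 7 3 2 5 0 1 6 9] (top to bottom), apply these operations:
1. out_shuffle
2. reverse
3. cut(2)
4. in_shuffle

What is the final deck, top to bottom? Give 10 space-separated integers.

Answer: 4 6 5 3 8 1 9 7 2 0

Derivation:
After op 1 (out_shuffle): [8 5 4 0 7 1 3 6 2 9]
After op 2 (reverse): [9 2 6 3 1 7 0 4 5 8]
After op 3 (cut(2)): [6 3 1 7 0 4 5 8 9 2]
After op 4 (in_shuffle): [4 6 5 3 8 1 9 7 2 0]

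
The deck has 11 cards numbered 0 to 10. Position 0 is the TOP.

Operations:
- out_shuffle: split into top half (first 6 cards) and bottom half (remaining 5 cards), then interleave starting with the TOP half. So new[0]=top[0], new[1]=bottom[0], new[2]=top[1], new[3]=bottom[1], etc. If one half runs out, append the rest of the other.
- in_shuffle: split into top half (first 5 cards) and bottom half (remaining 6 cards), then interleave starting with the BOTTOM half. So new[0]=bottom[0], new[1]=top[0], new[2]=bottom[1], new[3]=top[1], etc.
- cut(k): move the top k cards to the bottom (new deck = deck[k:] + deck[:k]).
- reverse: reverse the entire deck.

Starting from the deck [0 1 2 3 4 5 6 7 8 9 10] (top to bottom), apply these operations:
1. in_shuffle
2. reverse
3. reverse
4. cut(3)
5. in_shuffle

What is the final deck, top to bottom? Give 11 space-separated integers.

After op 1 (in_shuffle): [5 0 6 1 7 2 8 3 9 4 10]
After op 2 (reverse): [10 4 9 3 8 2 7 1 6 0 5]
After op 3 (reverse): [5 0 6 1 7 2 8 3 9 4 10]
After op 4 (cut(3)): [1 7 2 8 3 9 4 10 5 0 6]
After op 5 (in_shuffle): [9 1 4 7 10 2 5 8 0 3 6]

Answer: 9 1 4 7 10 2 5 8 0 3 6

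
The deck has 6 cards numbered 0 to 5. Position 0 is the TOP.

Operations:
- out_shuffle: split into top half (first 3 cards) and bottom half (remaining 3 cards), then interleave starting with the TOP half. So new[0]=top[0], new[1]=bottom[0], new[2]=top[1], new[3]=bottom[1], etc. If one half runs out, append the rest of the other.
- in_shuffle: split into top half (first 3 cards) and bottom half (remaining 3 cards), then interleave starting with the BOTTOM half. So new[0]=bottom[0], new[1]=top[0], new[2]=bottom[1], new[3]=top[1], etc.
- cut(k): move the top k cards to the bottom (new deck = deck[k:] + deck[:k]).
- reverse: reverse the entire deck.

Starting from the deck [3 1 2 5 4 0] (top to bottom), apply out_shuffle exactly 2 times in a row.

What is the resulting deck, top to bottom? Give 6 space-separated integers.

After op 1 (out_shuffle): [3 5 1 4 2 0]
After op 2 (out_shuffle): [3 4 5 2 1 0]

Answer: 3 4 5 2 1 0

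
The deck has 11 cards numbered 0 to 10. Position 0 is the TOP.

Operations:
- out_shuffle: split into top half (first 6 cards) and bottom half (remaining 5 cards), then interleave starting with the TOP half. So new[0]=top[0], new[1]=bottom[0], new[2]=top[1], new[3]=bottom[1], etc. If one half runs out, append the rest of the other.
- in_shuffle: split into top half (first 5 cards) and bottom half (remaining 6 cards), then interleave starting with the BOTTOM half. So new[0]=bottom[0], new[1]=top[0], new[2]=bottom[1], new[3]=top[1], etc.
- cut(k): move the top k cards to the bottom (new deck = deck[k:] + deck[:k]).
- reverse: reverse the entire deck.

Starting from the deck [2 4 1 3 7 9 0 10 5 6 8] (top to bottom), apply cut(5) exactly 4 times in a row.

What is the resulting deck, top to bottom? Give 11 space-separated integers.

Answer: 6 8 2 4 1 3 7 9 0 10 5

Derivation:
After op 1 (cut(5)): [9 0 10 5 6 8 2 4 1 3 7]
After op 2 (cut(5)): [8 2 4 1 3 7 9 0 10 5 6]
After op 3 (cut(5)): [7 9 0 10 5 6 8 2 4 1 3]
After op 4 (cut(5)): [6 8 2 4 1 3 7 9 0 10 5]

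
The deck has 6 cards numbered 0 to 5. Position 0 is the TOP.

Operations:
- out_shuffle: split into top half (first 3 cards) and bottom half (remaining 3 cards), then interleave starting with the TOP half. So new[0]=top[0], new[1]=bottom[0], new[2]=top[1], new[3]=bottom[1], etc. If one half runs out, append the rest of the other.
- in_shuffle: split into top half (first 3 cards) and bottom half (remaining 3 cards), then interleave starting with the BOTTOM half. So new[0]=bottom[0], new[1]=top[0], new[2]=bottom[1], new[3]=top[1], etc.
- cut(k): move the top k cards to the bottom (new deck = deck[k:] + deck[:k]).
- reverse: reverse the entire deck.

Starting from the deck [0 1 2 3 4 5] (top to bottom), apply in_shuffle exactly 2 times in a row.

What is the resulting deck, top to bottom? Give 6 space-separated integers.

After op 1 (in_shuffle): [3 0 4 1 5 2]
After op 2 (in_shuffle): [1 3 5 0 2 4]

Answer: 1 3 5 0 2 4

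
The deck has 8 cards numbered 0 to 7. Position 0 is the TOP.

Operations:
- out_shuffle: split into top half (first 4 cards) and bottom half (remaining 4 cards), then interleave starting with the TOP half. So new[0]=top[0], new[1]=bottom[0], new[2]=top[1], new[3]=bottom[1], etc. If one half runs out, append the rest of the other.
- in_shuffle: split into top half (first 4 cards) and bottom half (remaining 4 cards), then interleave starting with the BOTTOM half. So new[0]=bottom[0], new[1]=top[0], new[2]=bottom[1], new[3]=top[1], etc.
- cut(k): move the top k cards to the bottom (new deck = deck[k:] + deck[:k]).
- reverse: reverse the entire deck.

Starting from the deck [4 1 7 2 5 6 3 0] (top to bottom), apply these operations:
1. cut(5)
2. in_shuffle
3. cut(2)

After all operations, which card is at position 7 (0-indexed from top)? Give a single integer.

Answer: 6

Derivation:
After op 1 (cut(5)): [6 3 0 4 1 7 2 5]
After op 2 (in_shuffle): [1 6 7 3 2 0 5 4]
After op 3 (cut(2)): [7 3 2 0 5 4 1 6]
Position 7: card 6.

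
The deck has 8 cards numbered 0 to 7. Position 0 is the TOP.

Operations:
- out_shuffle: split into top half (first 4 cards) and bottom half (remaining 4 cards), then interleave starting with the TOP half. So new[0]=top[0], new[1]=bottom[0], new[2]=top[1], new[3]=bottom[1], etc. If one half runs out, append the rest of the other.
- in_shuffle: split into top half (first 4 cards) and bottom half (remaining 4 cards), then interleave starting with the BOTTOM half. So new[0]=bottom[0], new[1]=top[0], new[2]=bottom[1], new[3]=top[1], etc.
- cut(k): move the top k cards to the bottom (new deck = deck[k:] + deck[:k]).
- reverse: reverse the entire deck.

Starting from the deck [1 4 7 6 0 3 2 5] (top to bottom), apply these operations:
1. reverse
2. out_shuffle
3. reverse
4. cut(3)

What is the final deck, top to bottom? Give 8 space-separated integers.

After op 1 (reverse): [5 2 3 0 6 7 4 1]
After op 2 (out_shuffle): [5 6 2 7 3 4 0 1]
After op 3 (reverse): [1 0 4 3 7 2 6 5]
After op 4 (cut(3)): [3 7 2 6 5 1 0 4]

Answer: 3 7 2 6 5 1 0 4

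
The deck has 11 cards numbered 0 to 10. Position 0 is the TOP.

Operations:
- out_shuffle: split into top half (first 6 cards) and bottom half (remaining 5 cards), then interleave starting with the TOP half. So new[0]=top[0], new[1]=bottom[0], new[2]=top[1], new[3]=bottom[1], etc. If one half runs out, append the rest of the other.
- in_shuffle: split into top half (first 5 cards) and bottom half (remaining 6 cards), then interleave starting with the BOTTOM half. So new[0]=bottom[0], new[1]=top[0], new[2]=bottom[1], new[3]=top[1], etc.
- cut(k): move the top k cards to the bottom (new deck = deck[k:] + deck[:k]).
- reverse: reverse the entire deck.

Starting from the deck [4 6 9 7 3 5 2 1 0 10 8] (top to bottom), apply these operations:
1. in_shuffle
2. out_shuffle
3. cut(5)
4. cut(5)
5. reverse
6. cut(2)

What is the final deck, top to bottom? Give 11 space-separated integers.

Answer: 3 6 10 2 7 4 0 5 9 8 1

Derivation:
After op 1 (in_shuffle): [5 4 2 6 1 9 0 7 10 3 8]
After op 2 (out_shuffle): [5 0 4 7 2 10 6 3 1 8 9]
After op 3 (cut(5)): [10 6 3 1 8 9 5 0 4 7 2]
After op 4 (cut(5)): [9 5 0 4 7 2 10 6 3 1 8]
After op 5 (reverse): [8 1 3 6 10 2 7 4 0 5 9]
After op 6 (cut(2)): [3 6 10 2 7 4 0 5 9 8 1]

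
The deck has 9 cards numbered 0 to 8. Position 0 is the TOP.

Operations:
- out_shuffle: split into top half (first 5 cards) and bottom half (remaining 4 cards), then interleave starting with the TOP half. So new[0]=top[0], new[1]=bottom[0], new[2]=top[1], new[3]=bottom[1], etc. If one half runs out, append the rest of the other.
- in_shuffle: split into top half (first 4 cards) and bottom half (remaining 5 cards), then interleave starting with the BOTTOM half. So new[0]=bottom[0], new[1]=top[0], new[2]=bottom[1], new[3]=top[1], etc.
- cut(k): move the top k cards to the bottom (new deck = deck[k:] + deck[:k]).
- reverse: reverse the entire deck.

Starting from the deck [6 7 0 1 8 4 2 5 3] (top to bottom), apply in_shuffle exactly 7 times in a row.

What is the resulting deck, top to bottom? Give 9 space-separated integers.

Answer: 8 6 4 7 2 0 5 1 3

Derivation:
After op 1 (in_shuffle): [8 6 4 7 2 0 5 1 3]
After op 2 (in_shuffle): [2 8 0 6 5 4 1 7 3]
After op 3 (in_shuffle): [5 2 4 8 1 0 7 6 3]
After op 4 (in_shuffle): [1 5 0 2 7 4 6 8 3]
After op 5 (in_shuffle): [7 1 4 5 6 0 8 2 3]
After op 6 (in_shuffle): [6 7 0 1 8 4 2 5 3]
After op 7 (in_shuffle): [8 6 4 7 2 0 5 1 3]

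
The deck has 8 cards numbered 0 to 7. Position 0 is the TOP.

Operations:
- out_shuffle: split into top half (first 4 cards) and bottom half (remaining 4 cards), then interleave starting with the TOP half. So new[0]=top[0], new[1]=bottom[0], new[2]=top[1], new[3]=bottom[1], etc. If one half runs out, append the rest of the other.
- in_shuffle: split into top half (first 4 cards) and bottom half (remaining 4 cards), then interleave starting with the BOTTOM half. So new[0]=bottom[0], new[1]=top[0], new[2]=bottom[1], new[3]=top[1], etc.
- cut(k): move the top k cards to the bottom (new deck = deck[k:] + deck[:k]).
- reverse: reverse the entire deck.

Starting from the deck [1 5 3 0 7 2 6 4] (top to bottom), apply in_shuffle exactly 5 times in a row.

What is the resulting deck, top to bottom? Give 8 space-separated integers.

After op 1 (in_shuffle): [7 1 2 5 6 3 4 0]
After op 2 (in_shuffle): [6 7 3 1 4 2 0 5]
After op 3 (in_shuffle): [4 6 2 7 0 3 5 1]
After op 4 (in_shuffle): [0 4 3 6 5 2 1 7]
After op 5 (in_shuffle): [5 0 2 4 1 3 7 6]

Answer: 5 0 2 4 1 3 7 6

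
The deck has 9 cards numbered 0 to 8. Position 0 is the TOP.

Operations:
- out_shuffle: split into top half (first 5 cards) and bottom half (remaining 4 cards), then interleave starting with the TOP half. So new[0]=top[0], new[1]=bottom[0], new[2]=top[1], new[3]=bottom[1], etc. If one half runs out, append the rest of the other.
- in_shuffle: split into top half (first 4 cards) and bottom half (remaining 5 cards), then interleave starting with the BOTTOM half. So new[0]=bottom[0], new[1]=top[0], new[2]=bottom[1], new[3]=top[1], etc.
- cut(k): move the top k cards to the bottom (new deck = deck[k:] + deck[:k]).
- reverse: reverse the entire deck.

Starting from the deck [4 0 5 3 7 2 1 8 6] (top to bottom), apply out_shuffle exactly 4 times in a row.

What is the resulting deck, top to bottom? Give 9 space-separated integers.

Answer: 4 7 6 3 8 5 1 0 2

Derivation:
After op 1 (out_shuffle): [4 2 0 1 5 8 3 6 7]
After op 2 (out_shuffle): [4 8 2 3 0 6 1 7 5]
After op 3 (out_shuffle): [4 6 8 1 2 7 3 5 0]
After op 4 (out_shuffle): [4 7 6 3 8 5 1 0 2]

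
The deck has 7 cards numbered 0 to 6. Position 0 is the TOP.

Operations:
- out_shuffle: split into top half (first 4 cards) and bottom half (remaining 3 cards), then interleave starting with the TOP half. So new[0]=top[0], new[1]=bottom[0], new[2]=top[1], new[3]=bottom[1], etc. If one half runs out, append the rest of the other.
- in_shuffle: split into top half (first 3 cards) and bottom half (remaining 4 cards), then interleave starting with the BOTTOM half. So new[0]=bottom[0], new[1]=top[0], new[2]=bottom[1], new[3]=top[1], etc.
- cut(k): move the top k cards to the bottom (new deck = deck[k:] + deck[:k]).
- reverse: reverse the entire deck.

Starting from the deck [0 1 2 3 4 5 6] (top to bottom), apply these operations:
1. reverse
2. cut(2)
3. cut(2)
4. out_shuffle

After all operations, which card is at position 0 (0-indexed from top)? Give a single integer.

After op 1 (reverse): [6 5 4 3 2 1 0]
After op 2 (cut(2)): [4 3 2 1 0 6 5]
After op 3 (cut(2)): [2 1 0 6 5 4 3]
After op 4 (out_shuffle): [2 5 1 4 0 3 6]
Position 0: card 2.

Answer: 2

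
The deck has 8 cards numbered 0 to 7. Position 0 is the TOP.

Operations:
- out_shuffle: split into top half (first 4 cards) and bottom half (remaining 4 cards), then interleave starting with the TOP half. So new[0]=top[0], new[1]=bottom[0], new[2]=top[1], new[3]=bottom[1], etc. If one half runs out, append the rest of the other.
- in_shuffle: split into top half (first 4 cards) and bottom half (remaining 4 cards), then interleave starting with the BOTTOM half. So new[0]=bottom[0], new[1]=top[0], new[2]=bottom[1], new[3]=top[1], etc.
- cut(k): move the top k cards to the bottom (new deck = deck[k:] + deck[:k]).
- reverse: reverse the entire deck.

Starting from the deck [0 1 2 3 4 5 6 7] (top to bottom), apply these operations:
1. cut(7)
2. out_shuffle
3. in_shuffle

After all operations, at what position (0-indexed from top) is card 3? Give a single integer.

After op 1 (cut(7)): [7 0 1 2 3 4 5 6]
After op 2 (out_shuffle): [7 3 0 4 1 5 2 6]
After op 3 (in_shuffle): [1 7 5 3 2 0 6 4]
Card 3 is at position 3.

Answer: 3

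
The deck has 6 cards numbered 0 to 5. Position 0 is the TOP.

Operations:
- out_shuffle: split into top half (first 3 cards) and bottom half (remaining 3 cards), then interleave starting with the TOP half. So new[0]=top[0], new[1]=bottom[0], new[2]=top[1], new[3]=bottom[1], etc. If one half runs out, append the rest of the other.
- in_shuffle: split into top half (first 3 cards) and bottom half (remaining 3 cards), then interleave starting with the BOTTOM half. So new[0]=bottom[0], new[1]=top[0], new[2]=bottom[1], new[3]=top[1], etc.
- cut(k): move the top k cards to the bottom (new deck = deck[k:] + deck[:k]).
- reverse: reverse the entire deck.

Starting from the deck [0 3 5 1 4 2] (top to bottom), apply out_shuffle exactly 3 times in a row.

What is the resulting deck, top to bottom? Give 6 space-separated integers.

After op 1 (out_shuffle): [0 1 3 4 5 2]
After op 2 (out_shuffle): [0 4 1 5 3 2]
After op 3 (out_shuffle): [0 5 4 3 1 2]

Answer: 0 5 4 3 1 2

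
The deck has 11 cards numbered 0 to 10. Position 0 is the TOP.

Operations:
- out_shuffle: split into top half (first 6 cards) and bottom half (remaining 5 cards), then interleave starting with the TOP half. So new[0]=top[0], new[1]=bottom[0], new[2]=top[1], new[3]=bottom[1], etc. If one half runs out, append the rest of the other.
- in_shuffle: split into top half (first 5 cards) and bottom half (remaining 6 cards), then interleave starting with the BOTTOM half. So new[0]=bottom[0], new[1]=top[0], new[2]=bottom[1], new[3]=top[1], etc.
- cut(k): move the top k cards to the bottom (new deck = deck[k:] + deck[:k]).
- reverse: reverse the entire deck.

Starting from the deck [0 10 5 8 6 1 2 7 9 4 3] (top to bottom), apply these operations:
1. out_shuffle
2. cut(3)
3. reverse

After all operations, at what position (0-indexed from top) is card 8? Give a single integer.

Answer: 7

Derivation:
After op 1 (out_shuffle): [0 2 10 7 5 9 8 4 6 3 1]
After op 2 (cut(3)): [7 5 9 8 4 6 3 1 0 2 10]
After op 3 (reverse): [10 2 0 1 3 6 4 8 9 5 7]
Card 8 is at position 7.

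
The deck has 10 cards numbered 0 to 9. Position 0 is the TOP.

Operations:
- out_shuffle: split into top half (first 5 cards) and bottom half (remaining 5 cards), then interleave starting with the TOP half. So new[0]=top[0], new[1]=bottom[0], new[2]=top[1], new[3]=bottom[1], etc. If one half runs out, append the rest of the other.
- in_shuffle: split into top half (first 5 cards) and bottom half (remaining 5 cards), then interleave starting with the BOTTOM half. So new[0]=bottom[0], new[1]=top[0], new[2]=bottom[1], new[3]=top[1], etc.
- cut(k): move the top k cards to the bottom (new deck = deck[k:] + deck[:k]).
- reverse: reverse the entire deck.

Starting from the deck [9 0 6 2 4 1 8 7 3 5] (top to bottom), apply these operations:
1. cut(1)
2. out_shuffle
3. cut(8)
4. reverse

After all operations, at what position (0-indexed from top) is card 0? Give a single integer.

Answer: 7

Derivation:
After op 1 (cut(1)): [0 6 2 4 1 8 7 3 5 9]
After op 2 (out_shuffle): [0 8 6 7 2 3 4 5 1 9]
After op 3 (cut(8)): [1 9 0 8 6 7 2 3 4 5]
After op 4 (reverse): [5 4 3 2 7 6 8 0 9 1]
Card 0 is at position 7.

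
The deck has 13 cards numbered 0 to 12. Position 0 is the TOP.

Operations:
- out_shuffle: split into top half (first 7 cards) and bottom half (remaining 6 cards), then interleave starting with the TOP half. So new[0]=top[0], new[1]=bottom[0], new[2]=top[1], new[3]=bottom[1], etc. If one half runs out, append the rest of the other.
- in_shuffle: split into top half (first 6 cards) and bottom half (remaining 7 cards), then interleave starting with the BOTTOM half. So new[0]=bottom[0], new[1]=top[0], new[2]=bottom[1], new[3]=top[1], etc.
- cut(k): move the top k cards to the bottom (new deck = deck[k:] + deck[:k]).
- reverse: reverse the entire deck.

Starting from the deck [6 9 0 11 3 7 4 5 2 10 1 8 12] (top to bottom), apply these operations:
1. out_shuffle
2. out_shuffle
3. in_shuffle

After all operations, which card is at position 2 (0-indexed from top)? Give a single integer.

After op 1 (out_shuffle): [6 5 9 2 0 10 11 1 3 8 7 12 4]
After op 2 (out_shuffle): [6 1 5 3 9 8 2 7 0 12 10 4 11]
After op 3 (in_shuffle): [2 6 7 1 0 5 12 3 10 9 4 8 11]
Position 2: card 7.

Answer: 7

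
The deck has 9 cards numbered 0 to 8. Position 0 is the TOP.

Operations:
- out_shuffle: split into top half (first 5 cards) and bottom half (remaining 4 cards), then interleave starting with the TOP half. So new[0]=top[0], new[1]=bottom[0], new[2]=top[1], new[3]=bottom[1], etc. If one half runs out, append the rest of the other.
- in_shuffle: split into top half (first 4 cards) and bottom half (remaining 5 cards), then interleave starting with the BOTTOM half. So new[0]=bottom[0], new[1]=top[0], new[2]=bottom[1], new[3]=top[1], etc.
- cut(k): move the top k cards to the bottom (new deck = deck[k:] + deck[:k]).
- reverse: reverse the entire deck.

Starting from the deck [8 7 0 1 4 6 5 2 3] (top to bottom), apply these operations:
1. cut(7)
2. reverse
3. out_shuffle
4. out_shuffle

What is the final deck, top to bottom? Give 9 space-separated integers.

Answer: 5 3 7 1 6 2 8 0 4

Derivation:
After op 1 (cut(7)): [2 3 8 7 0 1 4 6 5]
After op 2 (reverse): [5 6 4 1 0 7 8 3 2]
After op 3 (out_shuffle): [5 7 6 8 4 3 1 2 0]
After op 4 (out_shuffle): [5 3 7 1 6 2 8 0 4]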